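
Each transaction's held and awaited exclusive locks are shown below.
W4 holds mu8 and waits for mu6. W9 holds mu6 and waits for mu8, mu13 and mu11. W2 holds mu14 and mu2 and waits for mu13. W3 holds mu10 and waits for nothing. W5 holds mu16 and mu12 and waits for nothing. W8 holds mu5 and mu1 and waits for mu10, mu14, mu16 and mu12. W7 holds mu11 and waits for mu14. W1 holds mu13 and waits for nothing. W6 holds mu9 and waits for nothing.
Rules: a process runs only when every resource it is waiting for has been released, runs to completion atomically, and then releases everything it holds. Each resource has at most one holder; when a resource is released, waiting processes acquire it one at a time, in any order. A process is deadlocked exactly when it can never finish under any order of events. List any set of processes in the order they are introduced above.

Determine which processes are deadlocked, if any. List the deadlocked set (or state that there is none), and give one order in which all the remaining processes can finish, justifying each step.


Deadlocked: W4 and W9.
Key observation: along W4 -> W9 -> W4, each member waits on what the next one holds — a deadlock; no other process is dragged down with it.
The rest can finish in the order W3, W1, W5, W6, W2, W7, W8.
Verifying each step:
  W3: no waits; runs immediately, freeing mu10
  W1: no waits; runs immediately, freeing mu13
  W5: no waits; runs immediately, freeing mu16 and mu12
  W6: no waits; runs immediately, freeing mu9
  run W2 (all its waits — mu13 — are resolved); releases mu14 and mu2
  run W7 (all its waits — mu14 — are resolved); releases mu11
  run W8 (all its waits — mu10, mu14, mu16 and mu12 — are resolved); releases mu5 and mu1


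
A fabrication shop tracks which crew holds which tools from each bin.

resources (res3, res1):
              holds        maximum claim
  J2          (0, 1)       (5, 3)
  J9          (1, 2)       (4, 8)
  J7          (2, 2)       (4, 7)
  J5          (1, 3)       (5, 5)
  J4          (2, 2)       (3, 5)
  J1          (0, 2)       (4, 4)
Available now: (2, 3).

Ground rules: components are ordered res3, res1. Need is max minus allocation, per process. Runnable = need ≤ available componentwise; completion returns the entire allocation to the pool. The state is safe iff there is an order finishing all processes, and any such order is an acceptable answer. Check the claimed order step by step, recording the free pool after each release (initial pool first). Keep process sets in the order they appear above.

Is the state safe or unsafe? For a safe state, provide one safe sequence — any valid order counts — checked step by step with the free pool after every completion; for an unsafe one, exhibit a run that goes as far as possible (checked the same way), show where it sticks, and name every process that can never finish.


SAFE — a valid safe sequence is J4, J1, J5, J9, J2, J7.
Key observation: reading the order forward, J4 is the first process whose need (1, 3) meets the free pool (2, 3) exactly on a resource it requests.
Check, step by step:
  pool = (2, 3)
  J4 needs (1, 3) <= (2, 3) -> finishes; pool += (2, 2) = (4, 5)
  J1 needs (4, 2) <= (4, 5) -> finishes; pool += (0, 2) = (4, 7)
  J5 needs (4, 2) <= (4, 7) -> finishes; pool += (1, 3) = (5, 10)
  J9 needs (3, 6) <= (5, 10) -> finishes; pool += (1, 2) = (6, 12)
  J2 needs (5, 2) <= (6, 12) -> finishes; pool += (0, 1) = (6, 13)
  J7 needs (2, 5) <= (6, 13) -> finishes; pool += (2, 2) = (8, 15)


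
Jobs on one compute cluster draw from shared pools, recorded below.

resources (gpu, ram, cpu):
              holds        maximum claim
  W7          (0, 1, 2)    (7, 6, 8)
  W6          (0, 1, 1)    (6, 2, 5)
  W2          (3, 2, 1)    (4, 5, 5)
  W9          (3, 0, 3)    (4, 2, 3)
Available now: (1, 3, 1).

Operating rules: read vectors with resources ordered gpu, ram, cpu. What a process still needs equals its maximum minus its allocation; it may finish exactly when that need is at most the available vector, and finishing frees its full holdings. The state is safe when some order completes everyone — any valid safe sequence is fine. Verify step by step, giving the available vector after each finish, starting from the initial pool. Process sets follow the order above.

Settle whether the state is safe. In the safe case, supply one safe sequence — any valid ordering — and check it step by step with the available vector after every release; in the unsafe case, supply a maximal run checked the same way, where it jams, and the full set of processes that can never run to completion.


The state is SAFE; one workable sequence: W9, W2, W6, W7.
Key observation: at W9 the run first touches a limit — (1, 2, 0) against (1, 3, 1), exact on a resource it actually requests.
Walking it through:
  pool = (1, 3, 1)
  run W9 (needs (1, 2, 0), free (1, 3, 1)); after release of (3, 0, 3) the pool is (4, 3, 4)
  run W2 (needs (1, 3, 4), free (4, 3, 4)); after release of (3, 2, 1) the pool is (7, 5, 5)
  run W6 (needs (6, 1, 4), free (7, 5, 5)); after release of (0, 1, 1) the pool is (7, 6, 6)
  run W7 (needs (7, 5, 6), free (7, 6, 6)); after release of (0, 1, 2) the pool is (7, 7, 8)


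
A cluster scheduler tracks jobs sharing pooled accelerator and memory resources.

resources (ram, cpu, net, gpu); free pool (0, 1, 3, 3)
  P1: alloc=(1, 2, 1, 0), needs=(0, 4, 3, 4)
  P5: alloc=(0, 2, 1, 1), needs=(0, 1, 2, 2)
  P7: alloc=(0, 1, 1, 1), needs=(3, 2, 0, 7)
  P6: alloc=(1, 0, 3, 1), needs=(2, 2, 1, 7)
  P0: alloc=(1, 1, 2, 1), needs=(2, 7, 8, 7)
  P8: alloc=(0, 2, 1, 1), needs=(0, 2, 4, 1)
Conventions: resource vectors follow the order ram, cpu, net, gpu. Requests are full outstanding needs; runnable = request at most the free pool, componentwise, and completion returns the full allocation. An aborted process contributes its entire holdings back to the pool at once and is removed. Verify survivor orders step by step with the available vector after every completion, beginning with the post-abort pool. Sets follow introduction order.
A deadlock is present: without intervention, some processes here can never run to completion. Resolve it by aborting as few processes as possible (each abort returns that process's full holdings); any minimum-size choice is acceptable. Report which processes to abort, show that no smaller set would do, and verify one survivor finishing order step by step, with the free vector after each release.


The answer: abort P7 and P6.
Key observation: P0 could never have finished before the abort; with (1, 1, 4, 2) returned by P7 and P6, it fits at step 4.
Minimality, checking each single-abort alternative: P1 alone leaves P7 blocked (short on ram and gpu); P5 alone leaves P7 blocked (short on ram and gpu); P7 alone leaves P6 blocked (short on ram and gpu); P6 alone leaves P7 blocked (short on ram and gpu); P0 alone leaves P7 blocked (short on ram and gpu); P8 alone leaves P7 blocked (short on ram and gpu).
One survivor order: P8, P5, P1, P0. Verifying each step (post-abort pool first):
  pool = (1, 2, 7, 5)
  P8: need (0, 2, 4, 1) fits (1, 2, 7, 5); releases (0, 2, 1, 1), pool now (1, 4, 8, 6)
  P5: need (0, 1, 2, 2) fits (1, 4, 8, 6); releases (0, 2, 1, 1), pool now (1, 6, 9, 7)
  P1: need (0, 4, 3, 4) fits (1, 6, 9, 7); releases (1, 2, 1, 0), pool now (2, 8, 10, 7)
  P0: need (2, 7, 8, 7) fits (2, 8, 10, 7); releases (1, 1, 2, 1), pool now (3, 9, 12, 8)


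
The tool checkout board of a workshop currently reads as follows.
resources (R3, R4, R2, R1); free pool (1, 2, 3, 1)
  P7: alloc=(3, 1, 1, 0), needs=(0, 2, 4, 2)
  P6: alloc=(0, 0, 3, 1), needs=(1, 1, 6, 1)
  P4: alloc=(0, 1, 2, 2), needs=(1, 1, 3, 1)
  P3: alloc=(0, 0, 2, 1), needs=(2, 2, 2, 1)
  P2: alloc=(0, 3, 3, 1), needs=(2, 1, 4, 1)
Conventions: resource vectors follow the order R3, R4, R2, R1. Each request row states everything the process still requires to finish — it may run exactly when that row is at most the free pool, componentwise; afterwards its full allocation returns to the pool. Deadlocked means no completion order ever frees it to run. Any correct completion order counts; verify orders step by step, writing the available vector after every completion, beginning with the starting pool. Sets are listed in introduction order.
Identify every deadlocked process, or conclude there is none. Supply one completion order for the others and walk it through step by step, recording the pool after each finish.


No process is deadlocked.
Key observation: P4 leads a chain of completions in which each release enables another process.
A valid finishing order for the others: P4, P7, P2, P3, P6. Verifying each step:
  pool = (1, 2, 3, 1)
  P4 needs (1, 1, 3, 1) <= (1, 2, 3, 1) -> finishes; pool += (0, 1, 2, 2) = (1, 3, 5, 3)
  P7 needs (0, 2, 4, 2) <= (1, 3, 5, 3) -> finishes; pool += (3, 1, 1, 0) = (4, 4, 6, 3)
  P2 needs (2, 1, 4, 1) <= (4, 4, 6, 3) -> finishes; pool += (0, 3, 3, 1) = (4, 7, 9, 4)
  P3 needs (2, 2, 2, 1) <= (4, 7, 9, 4) -> finishes; pool += (0, 0, 2, 1) = (4, 7, 11, 5)
  P6 needs (1, 1, 6, 1) <= (4, 7, 11, 5) -> finishes; pool += (0, 0, 3, 1) = (4, 7, 14, 6)


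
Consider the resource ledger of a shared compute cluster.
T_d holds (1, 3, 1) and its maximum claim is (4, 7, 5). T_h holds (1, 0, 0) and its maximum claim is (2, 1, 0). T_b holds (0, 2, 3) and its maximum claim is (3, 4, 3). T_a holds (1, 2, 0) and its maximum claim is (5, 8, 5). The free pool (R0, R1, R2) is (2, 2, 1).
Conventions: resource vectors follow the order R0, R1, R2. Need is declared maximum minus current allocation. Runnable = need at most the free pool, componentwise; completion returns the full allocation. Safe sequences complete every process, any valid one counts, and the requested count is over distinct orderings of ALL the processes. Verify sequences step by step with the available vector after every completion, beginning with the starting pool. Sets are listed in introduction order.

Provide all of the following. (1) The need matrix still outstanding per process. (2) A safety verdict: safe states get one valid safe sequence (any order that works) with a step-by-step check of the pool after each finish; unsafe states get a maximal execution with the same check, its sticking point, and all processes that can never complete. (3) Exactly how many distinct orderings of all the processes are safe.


(1) Outstanding need per process (order R0, R1, R2):
  T_d: (3, 4, 4)
  T_h: (1, 1, 0)
  T_b: (3, 2, 0)
  T_a: (4, 6, 5)
(2) The state is SAFE; one workable sequence: T_h, T_b, T_d, T_a.
Key observation: T_b is the earliest step where a requested resource binds exactly: need (3, 2, 0), pool (3, 2, 1) at its turn.
Walking it through:
  pool = (2, 2, 1)
  T_h: need (1, 1, 0) fits (2, 2, 1); releases (1, 0, 0), pool now (3, 2, 1)
  T_b: need (3, 2, 0) fits (3, 2, 1); releases (0, 2, 3), pool now (3, 4, 4)
  T_d: need (3, 4, 4) fits (3, 4, 4); releases (1, 3, 1), pool now (4, 7, 5)
  T_a: need (4, 6, 5) fits (4, 7, 5); releases (1, 2, 0), pool now (5, 9, 5)
(3) The exact count: 1 of the possible complete orderings is a safe sequence.


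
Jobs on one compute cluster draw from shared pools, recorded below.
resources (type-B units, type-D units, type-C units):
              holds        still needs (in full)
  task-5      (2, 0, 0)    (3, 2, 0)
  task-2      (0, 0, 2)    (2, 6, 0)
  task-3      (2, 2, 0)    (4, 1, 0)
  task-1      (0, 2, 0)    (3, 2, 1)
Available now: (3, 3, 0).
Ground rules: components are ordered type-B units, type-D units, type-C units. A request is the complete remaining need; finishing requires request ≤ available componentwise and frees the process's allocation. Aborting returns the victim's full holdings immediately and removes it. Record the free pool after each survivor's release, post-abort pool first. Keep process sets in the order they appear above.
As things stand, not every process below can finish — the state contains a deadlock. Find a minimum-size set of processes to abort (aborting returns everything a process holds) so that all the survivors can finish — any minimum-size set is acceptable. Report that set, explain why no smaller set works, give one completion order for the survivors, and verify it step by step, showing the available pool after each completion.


The answer: abort task-2.
Key observation: before aborting task-2, task-1 was permanently blocked — no order could ever run it; afterwards it completes at step 1.
Why nothing smaller works: aborting no one leaves the state deadlocked as given.
One survivor order: task-1, task-5, task-3. Verifying each step (post-abort pool first):
  pool = (3, 3, 2)
  task-1: need (3, 2, 1) fits (3, 3, 2); releases (0, 2, 0), pool now (3, 5, 2)
  task-5: need (3, 2, 0) fits (3, 5, 2); releases (2, 0, 0), pool now (5, 5, 2)
  task-3: need (4, 1, 0) fits (5, 5, 2); releases (2, 2, 0), pool now (7, 7, 2)


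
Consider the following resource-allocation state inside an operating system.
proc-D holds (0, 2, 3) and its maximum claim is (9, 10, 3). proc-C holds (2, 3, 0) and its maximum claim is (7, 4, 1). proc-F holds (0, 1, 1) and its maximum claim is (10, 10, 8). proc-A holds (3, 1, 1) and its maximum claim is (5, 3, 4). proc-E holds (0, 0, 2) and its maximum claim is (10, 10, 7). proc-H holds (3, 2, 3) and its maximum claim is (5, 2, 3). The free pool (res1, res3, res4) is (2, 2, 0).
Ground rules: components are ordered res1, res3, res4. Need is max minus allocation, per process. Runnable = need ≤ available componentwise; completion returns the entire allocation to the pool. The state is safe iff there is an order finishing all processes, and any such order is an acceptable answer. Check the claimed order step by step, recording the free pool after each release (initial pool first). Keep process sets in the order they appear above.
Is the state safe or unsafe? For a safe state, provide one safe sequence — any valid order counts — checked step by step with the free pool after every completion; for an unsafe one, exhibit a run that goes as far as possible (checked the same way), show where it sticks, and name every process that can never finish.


SAFE — a valid safe sequence is proc-H, proc-A, proc-C, proc-D, proc-F, proc-E.
Key observation: proc-H marks the first exact bind of the order: its need (2, 0, 0) fits the free (2, 2, 0) with zero slack on a requested resource.
Check, step by step:
  pool = (2, 2, 0)
  proc-H: need (2, 0, 0) fits (2, 2, 0); releases (3, 2, 3), pool now (5, 4, 3)
  proc-A: need (2, 2, 3) fits (5, 4, 3); releases (3, 1, 1), pool now (8, 5, 4)
  proc-C: need (5, 1, 1) fits (8, 5, 4); releases (2, 3, 0), pool now (10, 8, 4)
  proc-D: need (9, 8, 0) fits (10, 8, 4); releases (0, 2, 3), pool now (10, 10, 7)
  proc-F: need (10, 9, 7) fits (10, 10, 7); releases (0, 1, 1), pool now (10, 11, 8)
  proc-E: need (10, 10, 5) fits (10, 11, 8); releases (0, 0, 2), pool now (10, 11, 10)


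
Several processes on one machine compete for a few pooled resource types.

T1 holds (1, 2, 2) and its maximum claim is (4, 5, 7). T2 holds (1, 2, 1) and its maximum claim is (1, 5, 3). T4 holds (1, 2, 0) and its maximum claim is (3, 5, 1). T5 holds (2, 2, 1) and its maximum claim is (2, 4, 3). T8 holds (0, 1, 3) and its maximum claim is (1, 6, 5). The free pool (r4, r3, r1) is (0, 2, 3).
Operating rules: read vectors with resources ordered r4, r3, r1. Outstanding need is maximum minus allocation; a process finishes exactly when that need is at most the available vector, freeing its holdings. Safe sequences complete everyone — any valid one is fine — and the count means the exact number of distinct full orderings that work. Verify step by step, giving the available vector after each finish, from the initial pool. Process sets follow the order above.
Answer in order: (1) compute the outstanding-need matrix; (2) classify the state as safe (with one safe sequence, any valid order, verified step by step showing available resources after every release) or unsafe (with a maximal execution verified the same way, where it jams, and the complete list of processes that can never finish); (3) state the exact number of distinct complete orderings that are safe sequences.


(1) Remaining need (order r4, r3, r1):
  T1: (3, 3, 5)
  T2: (0, 3, 2)
  T4: (2, 3, 1)
  T5: (0, 2, 2)
  T8: (1, 5, 2)
(2) SAFE. One safe sequence: T5, T4, T2, T1, T8.
Key observation: the order's first zero-slack moment is T5 ((0, 2, 2) needed, (0, 2, 3) free — a requested resource with nothing to spare).
Verifying each step:
  pool = (0, 2, 3)
  T5: need (0, 2, 2) fits (0, 2, 3); releases (2, 2, 1), pool now (2, 4, 4)
  T4: need (2, 3, 1) fits (2, 4, 4); releases (1, 2, 0), pool now (3, 6, 4)
  T2: need (0, 3, 2) fits (3, 6, 4); releases (1, 2, 1), pool now (4, 8, 5)
  T1: need (3, 3, 5) fits (4, 8, 5); releases (1, 2, 2), pool now (5, 10, 7)
  T8: need (1, 5, 2) fits (5, 10, 7); releases (0, 1, 3), pool now (5, 11, 10)
(3) Exactly 10 of the possible complete orderings are safe sequences.


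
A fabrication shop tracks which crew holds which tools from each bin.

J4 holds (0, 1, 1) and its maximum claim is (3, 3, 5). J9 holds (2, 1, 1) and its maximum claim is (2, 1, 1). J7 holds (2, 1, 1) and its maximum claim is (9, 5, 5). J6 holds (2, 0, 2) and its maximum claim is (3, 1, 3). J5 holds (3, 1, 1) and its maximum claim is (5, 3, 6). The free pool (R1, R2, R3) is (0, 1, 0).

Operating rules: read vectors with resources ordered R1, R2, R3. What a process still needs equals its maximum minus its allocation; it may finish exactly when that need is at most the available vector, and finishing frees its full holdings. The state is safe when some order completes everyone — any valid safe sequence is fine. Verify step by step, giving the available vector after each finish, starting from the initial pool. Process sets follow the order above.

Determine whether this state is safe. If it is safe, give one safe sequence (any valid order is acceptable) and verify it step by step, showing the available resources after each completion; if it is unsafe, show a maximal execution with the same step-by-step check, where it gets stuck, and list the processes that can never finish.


UNSAFE — no complete ordering exists.
Key observation: even finishing J9, J6 leaves just (4, 2, 3) free — too little R3 for any of the remaining processes.
The run J9, J6 cannot be extended any further. Walking it through:
  pool = (0, 1, 0)
  J9 needs (0, 0, 0) <= (0, 1, 0) -> finishes; pool += (2, 1, 1) = (2, 2, 1)
  J6 needs (1, 1, 1) <= (2, 2, 1) -> finishes; pool += (2, 0, 2) = (4, 2, 3)
  J4 still needs (3, 2, 4) but only (4, 2, 3) is free — short on R3
  J7 still needs (7, 4, 4) but only (4, 2, 3) is free — short on R1, R2 and R3
  J5 still needs (2, 2, 5) but only (4, 2, 3) is free — short on R3
Processes that can never finish: J4, J7 and J5.


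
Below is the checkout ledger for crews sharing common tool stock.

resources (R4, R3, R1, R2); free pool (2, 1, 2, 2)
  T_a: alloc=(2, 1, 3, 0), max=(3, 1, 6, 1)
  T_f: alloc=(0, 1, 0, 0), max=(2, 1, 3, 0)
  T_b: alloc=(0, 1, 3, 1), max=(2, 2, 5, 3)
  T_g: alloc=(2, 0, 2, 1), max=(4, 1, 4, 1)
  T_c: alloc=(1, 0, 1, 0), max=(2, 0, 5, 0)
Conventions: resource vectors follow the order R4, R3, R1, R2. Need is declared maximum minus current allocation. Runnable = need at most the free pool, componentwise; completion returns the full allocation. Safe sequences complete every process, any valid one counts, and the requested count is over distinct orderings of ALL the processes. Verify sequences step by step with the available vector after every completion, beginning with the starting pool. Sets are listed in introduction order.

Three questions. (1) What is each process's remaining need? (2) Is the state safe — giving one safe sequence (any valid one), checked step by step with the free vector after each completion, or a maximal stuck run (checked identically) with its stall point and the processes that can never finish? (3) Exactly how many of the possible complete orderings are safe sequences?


(1) Outstanding need per process (order R4, R3, R1, R2):
  T_a: (1, 0, 3, 1)
  T_f: (2, 0, 3, 0)
  T_b: (2, 1, 2, 2)
  T_g: (2, 1, 2, 0)
  T_c: (1, 0, 4, 0)
(2) SAFE. One safe sequence: T_b, T_c, T_a, T_g, T_f.
Key observation: the first exact fit in this order is T_b — it needs (2, 1, 2, 2) with (2, 1, 2, 2) free, meeting a requested resource to the last unit.
Verifying each step:
  pool = (2, 1, 2, 2)
  T_b needs (2, 1, 2, 2) <= (2, 1, 2, 2) -> finishes; pool += (0, 1, 3, 1) = (2, 2, 5, 3)
  T_c needs (1, 0, 4, 0) <= (2, 2, 5, 3) -> finishes; pool += (1, 0, 1, 0) = (3, 2, 6, 3)
  T_a needs (1, 0, 3, 1) <= (3, 2, 6, 3) -> finishes; pool += (2, 1, 3, 0) = (5, 3, 9, 3)
  T_g needs (2, 1, 2, 0) <= (5, 3, 9, 3) -> finishes; pool += (2, 0, 2, 1) = (7, 3, 11, 4)
  T_f needs (2, 0, 3, 0) <= (7, 3, 11, 4) -> finishes; pool += (0, 1, 0, 0) = (7, 4, 11, 4)
(3) The exact count: 48 of the possible complete orderings are safe sequences.


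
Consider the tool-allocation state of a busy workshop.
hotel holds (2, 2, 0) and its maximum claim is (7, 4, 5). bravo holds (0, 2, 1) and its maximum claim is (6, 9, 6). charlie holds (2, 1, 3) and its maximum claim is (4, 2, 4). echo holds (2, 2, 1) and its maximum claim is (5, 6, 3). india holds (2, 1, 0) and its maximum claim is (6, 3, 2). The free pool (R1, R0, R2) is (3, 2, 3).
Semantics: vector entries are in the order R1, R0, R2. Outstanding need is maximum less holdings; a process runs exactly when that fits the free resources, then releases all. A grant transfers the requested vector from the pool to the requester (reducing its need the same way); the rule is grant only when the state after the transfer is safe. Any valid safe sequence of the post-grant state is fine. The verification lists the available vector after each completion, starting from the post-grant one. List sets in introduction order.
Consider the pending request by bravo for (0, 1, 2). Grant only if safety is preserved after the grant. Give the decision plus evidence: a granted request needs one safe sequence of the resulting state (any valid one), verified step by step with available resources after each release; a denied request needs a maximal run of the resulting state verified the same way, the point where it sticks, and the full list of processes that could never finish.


DENY: after the grant no complete ordering would exist.
Key observation: after charlie, india the pool peaks at (7, 3, 4), and each blocked process is short somewhere: hotel on R2; bravo on R0; echo on R0.
After a pretend grant, a maximal execution: charlie, india — then nothing else fits. Step-by-step check:
  pool = (3, 1, 1)
  charlie: need (2, 1, 1) fits (3, 1, 1); releases (2, 1, 3), pool now (5, 2, 4)
  india: need (4, 2, 2) fits (5, 2, 4); releases (2, 1, 0), pool now (7, 3, 4)
  blocked: hotel wants (5, 2, 5), pool (7, 3, 4) — not enough R2
  blocked: bravo wants (6, 6, 3), pool (7, 3, 4) — not enough R0
  blocked: echo wants (3, 4, 2), pool (7, 3, 4) — not enough R0
Post-grant, the permanently blocked set is hotel, bravo and echo.


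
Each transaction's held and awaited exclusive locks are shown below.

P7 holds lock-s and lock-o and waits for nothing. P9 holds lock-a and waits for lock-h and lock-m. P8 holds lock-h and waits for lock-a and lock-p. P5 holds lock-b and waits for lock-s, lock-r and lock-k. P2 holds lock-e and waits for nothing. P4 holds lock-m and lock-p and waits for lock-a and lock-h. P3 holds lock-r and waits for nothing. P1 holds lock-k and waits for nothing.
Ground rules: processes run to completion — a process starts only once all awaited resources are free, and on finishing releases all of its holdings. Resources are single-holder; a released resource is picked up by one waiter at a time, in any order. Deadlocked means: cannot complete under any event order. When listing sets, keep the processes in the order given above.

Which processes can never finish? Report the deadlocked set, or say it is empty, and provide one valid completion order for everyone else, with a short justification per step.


Deadlocked: P9, P8 and P4.
Key observation: the cycle P9 -> P8 -> P9 can never break — each member waits on the next; P4 is caught in further circular waits.
The rest can finish in the order P1, P3, P7, P5, P2.
Verifying each step:
  P1: no waits; runs immediately, freeing lock-k
  P3: no waits; runs immediately, freeing lock-r
  P7: no waits; runs immediately, freeing lock-s and lock-o
  run P5 (all its waits — lock-s, lock-r and lock-k — are resolved); releases lock-b
  P2: no waits; runs immediately, freeing lock-e


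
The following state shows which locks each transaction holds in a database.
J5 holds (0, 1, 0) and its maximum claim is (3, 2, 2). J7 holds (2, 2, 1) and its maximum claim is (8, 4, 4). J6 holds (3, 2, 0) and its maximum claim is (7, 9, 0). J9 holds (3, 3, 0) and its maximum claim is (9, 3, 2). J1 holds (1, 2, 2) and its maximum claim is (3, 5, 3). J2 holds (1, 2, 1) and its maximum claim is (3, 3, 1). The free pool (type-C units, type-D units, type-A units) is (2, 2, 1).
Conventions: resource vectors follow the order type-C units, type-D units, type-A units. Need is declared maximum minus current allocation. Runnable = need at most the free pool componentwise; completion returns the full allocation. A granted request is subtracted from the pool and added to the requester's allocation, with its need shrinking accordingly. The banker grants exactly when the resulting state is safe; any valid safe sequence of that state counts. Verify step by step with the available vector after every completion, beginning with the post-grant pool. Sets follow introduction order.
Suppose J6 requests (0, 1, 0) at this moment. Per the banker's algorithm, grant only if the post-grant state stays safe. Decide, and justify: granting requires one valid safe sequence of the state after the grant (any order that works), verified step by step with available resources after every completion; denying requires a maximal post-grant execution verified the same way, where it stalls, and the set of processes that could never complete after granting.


GRANT — the state after the grant stays safe, e.g. via J2, J1, J5, J6, J9, J7.
Key observation: (2, 1, 1) free after granting still covers J2 first, and each release covers the next.
Verifying the post-grant state step by step:
  pool = (2, 1, 1)
  J2: need (2, 1, 0) fits (2, 1, 1); releases (1, 2, 1), pool now (3, 3, 2)
  J1: need (2, 3, 1) fits (3, 3, 2); releases (1, 2, 2), pool now (4, 5, 4)
  J5: need (3, 1, 2) fits (4, 5, 4); releases (0, 1, 0), pool now (4, 6, 4)
  J6: need (4, 6, 0) fits (4, 6, 4); releases (3, 3, 0), pool now (7, 9, 4)
  J9: need (6, 0, 2) fits (7, 9, 4); releases (3, 3, 0), pool now (10, 12, 4)
  J7: need (6, 2, 3) fits (10, 12, 4); releases (2, 2, 1), pool now (12, 14, 5)


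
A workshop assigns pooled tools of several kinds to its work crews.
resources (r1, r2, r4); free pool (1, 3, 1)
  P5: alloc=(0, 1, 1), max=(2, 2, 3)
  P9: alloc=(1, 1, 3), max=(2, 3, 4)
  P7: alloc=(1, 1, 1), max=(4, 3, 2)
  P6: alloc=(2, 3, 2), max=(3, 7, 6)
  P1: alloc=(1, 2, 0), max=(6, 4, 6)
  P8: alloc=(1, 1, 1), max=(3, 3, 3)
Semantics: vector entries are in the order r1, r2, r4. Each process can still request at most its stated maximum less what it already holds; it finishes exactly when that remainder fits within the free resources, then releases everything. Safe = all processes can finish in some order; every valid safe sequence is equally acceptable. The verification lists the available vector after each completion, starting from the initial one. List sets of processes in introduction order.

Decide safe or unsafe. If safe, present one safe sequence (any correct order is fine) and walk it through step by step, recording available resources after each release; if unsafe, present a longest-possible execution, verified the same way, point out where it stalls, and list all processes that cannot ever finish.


SAFE — a valid safe sequence is P9, P8, P7, P6, P1, P5.
Key observation: the order's first zero-slack moment is P9 ((1, 2, 1) needed, (1, 3, 1) free — a requested resource with nothing to spare).
Check, step by step:
  pool = (1, 3, 1)
  P9: need (1, 2, 1) fits (1, 3, 1); releases (1, 1, 3), pool now (2, 4, 4)
  P8: need (2, 2, 2) fits (2, 4, 4); releases (1, 1, 1), pool now (3, 5, 5)
  P7: need (3, 2, 1) fits (3, 5, 5); releases (1, 1, 1), pool now (4, 6, 6)
  P6: need (1, 4, 4) fits (4, 6, 6); releases (2, 3, 2), pool now (6, 9, 8)
  P1: need (5, 2, 6) fits (6, 9, 8); releases (1, 2, 0), pool now (7, 11, 8)
  P5: need (2, 1, 2) fits (7, 11, 8); releases (0, 1, 1), pool now (7, 12, 9)


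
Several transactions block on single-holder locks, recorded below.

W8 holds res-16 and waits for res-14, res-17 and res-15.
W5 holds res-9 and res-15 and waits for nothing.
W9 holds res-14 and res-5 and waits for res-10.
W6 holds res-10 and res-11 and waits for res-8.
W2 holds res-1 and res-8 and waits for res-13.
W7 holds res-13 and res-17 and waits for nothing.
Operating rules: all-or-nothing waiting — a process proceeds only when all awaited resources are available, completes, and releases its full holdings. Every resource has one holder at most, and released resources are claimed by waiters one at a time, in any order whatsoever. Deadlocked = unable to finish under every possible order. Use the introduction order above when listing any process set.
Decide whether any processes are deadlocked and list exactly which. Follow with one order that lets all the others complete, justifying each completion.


The deadlocked set is empty.
Key observation: the wait graph is acyclic; completion cascades from the unblocked processes through everyone else.
A valid finishing order for the others: W7, W2, W6, W9, W5, W8.
Step-by-step check:
  W7: no waits; runs immediately, freeing res-13 and res-17
  W2 waits on res-13 — all released -> runs and releases res-1 and res-8
  W6 waits on res-8 — all released -> runs and releases res-10 and res-11
  W9 waits on res-10 — all released -> runs and releases res-14 and res-5
  W5: no waits; runs immediately, freeing res-9 and res-15
  W8 waits on res-14, res-17 and res-15 — all released -> runs and releases res-16


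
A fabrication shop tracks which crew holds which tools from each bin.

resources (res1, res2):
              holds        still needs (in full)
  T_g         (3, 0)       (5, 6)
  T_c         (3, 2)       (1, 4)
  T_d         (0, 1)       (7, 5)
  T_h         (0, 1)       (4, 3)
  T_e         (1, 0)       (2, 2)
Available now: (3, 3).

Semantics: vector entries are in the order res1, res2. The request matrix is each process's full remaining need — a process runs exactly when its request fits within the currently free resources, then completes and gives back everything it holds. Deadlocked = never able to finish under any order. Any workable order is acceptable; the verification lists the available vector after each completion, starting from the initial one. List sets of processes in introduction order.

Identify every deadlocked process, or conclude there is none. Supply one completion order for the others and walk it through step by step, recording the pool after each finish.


No process is deadlocked.
Key observation: beginning at T_e, releases accumulate fast enough that every process eventually fits.
The rest can finish in the order T_e, T_h, T_c, T_g, T_d. Walking it through:
  pool = (3, 3)
  run T_e (needs (2, 2), free (3, 3)); after release of (1, 0) the pool is (4, 3)
  run T_h (needs (4, 3), free (4, 3)); after release of (0, 1) the pool is (4, 4)
  run T_c (needs (1, 4), free (4, 4)); after release of (3, 2) the pool is (7, 6)
  run T_g (needs (5, 6), free (7, 6)); after release of (3, 0) the pool is (10, 6)
  run T_d (needs (7, 5), free (10, 6)); after release of (0, 1) the pool is (10, 7)


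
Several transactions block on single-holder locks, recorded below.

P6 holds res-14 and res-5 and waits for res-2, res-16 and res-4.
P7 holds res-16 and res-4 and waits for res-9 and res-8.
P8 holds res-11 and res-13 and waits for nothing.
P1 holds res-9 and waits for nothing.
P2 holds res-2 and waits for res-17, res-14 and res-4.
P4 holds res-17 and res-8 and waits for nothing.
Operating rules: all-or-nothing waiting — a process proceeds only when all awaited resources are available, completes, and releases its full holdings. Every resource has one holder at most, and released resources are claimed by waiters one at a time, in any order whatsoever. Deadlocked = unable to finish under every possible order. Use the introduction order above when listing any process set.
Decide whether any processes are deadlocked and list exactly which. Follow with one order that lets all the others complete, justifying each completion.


Deadlocked set: P6 and P2.
Key observation: the cycle P6 -> P2 -> P6 can never break — each member waits on the next; no other process is dragged down with it.
One completion order for the rest: P1, P4, P7, P8.
Verifying each step:
  P1 waits on nothing -> runs at once and releases res-9
  P4 waits on nothing -> runs at once and releases res-17 and res-8
  P7 waits on res-9 and res-8 — all released -> runs and releases res-16 and res-4
  P8 waits on nothing -> runs at once and releases res-11 and res-13


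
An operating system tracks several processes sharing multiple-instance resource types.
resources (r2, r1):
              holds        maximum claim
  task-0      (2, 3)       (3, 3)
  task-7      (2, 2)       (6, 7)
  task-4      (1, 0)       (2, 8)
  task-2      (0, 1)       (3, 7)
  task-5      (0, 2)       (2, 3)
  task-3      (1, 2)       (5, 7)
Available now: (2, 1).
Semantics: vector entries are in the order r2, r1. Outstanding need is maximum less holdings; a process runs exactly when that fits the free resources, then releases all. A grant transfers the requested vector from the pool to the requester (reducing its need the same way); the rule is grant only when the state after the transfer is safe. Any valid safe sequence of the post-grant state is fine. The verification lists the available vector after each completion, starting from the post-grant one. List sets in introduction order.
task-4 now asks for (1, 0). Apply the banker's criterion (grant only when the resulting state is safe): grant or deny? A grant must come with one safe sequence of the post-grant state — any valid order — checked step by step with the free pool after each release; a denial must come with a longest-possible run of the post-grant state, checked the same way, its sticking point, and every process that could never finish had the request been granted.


DENY. Granting would leave the state unsafe.
Key observation: after task-0, task-5, task-2 the pool peaks at (3, 7), and each blocked process is short somewhere: task-7 on r2; task-4 on r1; task-3 on r2.
After a pretend grant, a maximal execution: task-0, task-5, task-2 — then nothing else fits. Verifying each step:
  pool = (1, 1)
  run task-0 (needs (1, 0), free (1, 1)); after release of (2, 3) the pool is (3, 4)
  run task-5 (needs (2, 1), free (3, 4)); after release of (0, 2) the pool is (3, 6)
  run task-2 (needs (3, 6), free (3, 6)); after release of (0, 1) the pool is (3, 7)
  blocked: task-7 wants (4, 5), pool (3, 7) — not enough r2
  blocked: task-4 wants (0, 8), pool (3, 7) — not enough r1
  blocked: task-3 wants (4, 5), pool (3, 7) — not enough r2
Post-grant, the permanently blocked set is task-7, task-4 and task-3.


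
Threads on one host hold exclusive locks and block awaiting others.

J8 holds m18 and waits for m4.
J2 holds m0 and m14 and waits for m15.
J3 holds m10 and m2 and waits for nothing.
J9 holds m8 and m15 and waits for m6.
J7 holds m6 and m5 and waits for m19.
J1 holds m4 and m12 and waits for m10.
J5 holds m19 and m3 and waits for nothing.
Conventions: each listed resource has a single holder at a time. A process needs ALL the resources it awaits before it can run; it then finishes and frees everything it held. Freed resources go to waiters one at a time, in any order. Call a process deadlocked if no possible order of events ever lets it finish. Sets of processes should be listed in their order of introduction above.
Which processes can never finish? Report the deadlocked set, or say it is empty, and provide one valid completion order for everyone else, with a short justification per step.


No process is deadlocked.
Key observation: the wait graph is acyclic; completion cascades from the unblocked processes through everyone else.
The rest can finish in the order J5, J3, J7, J1, J9, J2, J8.
Step-by-step check:
  J5 waits on nothing -> runs at once and releases m19 and m3
  J3 waits on nothing -> runs at once and releases m10 and m2
  run J7 (all its waits — m19 — are resolved); releases m6 and m5
  run J1 (all its waits — m10 — are resolved); releases m4 and m12
  run J9 (all its waits — m6 — are resolved); releases m8 and m15
  run J2 (all its waits — m15 — are resolved); releases m0 and m14
  run J8 (all its waits — m4 — are resolved); releases m18


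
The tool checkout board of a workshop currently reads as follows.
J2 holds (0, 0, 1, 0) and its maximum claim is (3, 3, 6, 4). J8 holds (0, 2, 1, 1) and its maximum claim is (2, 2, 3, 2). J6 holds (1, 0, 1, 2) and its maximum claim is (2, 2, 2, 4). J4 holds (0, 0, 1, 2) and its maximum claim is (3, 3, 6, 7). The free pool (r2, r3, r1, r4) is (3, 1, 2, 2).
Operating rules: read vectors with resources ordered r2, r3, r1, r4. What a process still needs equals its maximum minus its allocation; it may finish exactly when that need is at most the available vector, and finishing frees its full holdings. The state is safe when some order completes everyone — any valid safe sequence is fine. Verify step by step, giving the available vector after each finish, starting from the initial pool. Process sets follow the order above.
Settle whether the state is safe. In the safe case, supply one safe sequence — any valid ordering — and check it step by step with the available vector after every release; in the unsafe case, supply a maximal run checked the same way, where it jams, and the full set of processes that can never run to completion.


UNSAFE.
Key observation: even finishing J8, J6 leaves just (4, 3, 4, 5) free — too little r1 for any of the remaining processes.
Going as far as possible: J8, J6; after that, nothing fits. Check, step by step:
  pool = (3, 1, 2, 2)
  run J8 (needs (2, 0, 2, 1), free (3, 1, 2, 2)); after release of (0, 2, 1, 1) the pool is (3, 3, 3, 3)
  run J6 (needs (1, 2, 1, 2), free (3, 3, 3, 3)); after release of (1, 0, 1, 2) the pool is (4, 3, 4, 5)
  blocked: J2 wants (3, 3, 5, 4), pool (4, 3, 4, 5) — not enough r1
  blocked: J4 wants (3, 3, 5, 5), pool (4, 3, 4, 5) — not enough r1
Never able to finish: J2 and J4.


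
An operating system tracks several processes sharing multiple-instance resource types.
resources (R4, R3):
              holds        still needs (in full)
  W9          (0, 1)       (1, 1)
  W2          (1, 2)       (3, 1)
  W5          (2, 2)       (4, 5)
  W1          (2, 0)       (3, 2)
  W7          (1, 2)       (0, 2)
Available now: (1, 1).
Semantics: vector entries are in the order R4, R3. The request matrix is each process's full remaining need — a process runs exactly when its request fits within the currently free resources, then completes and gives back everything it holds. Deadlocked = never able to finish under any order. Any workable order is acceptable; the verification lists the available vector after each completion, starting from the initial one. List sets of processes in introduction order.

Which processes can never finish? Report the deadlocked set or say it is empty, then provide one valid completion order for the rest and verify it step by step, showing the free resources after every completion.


Deadlocked set: W2, W5 and W1.
Key observation: no order helps: past W9, W7, the free pool tops out at (2, 4), below what each blocked process needs in R4.
The rest can finish in the order W9, W7. Walking it through:
  pool = (1, 1)
  W9 needs (1, 1) <= (1, 1) -> finishes; pool += (0, 1) = (1, 2)
  W7 needs (0, 2) <= (1, 2) -> finishes; pool += (1, 2) = (2, 4)
None of the blocked processes ever fits:
  W2 still needs (3, 1) but only (2, 4) is free — short on R4
  W5 still needs (4, 5) but only (2, 4) is free — short on R4 and R3
  W1 still needs (3, 2) but only (2, 4) is free — short on R4
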